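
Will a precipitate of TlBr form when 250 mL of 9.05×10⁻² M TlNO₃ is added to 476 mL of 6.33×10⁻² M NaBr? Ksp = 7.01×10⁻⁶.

After mixing, V = 250 mL + 476 mL = 726 mL.
[Tl⁺] = (9.05×10⁻²)(250)/726 = 3.12×10⁻² M
[Br⁻] = (6.33×10⁻²)(476)/726 = 4.15×10⁻² M
Q = [Tl⁺][Br⁻] = 1.29×10⁻³
Since Q (1.29×10⁻³) exceeds Ksp (7.01×10⁻⁶), TlBr will precipitate.

Yes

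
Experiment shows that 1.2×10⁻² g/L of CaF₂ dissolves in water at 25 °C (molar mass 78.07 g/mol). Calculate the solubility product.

Ksp = 1.5×10⁻¹¹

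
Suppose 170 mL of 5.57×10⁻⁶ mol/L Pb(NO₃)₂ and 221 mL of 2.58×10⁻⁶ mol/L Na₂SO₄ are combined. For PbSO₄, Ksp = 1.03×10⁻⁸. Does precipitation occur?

Total volume after mixing = 170 + 221 = 391 mL.
[Pb²⁺] = (5.57×10⁻⁶)(170)/391 = 2.42×10⁻⁶ mol/L
[SO₄²⁻] = (2.58×10⁻⁶)(221)/391 = 1.46×10⁻⁶ mol/L
Q = [Pb²⁺][SO₄²⁻] = 3.53×10⁻¹²
Since Q (3.53×10⁻¹²) is less than Ksp (1.03×10⁻⁸), no PbSO₄ precipitates.

No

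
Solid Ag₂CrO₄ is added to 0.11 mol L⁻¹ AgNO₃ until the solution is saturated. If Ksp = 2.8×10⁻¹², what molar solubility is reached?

Ag₂CrO₄(s) ⇌ 2 Ag⁺(aq) + CrO₄²⁻(aq)
With Ag⁺ already at 0.11 mol L⁻¹ and s small, take [Ag⁺] ≈ 0.11 mol L⁻¹ and [CrO₄²⁻] = s.
Ksp = [Ag⁺]^2[CrO₄²⁻] = (0.11)^2s
s = 2.8×10⁻¹² / (0.11)^2 = 2.3×10⁻¹⁰
s = 2.3×10⁻¹⁰ mol L⁻¹

2.3×10⁻¹⁰ M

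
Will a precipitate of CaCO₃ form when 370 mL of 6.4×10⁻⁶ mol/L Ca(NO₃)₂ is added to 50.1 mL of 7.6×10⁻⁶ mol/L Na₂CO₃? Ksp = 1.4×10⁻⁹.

No

After mixing, V = 370 mL + 50.1 mL = 420.1 mL.
[Ca²⁺] = (6.4×10⁻⁶)(370)/420.1 = 5.6×10⁻⁶ mol/L
[CO₃²⁻] = (7.6×10⁻⁶)(50.1)/420.1 = 9.1×10⁻⁷ mol/L
Q = [Ca²⁺][CO₃²⁻] = 5.1×10⁻¹²
Since Q (5.1×10⁻¹²) is less than Ksp (1.4×10⁻⁹), no CaCO₃ precipitates.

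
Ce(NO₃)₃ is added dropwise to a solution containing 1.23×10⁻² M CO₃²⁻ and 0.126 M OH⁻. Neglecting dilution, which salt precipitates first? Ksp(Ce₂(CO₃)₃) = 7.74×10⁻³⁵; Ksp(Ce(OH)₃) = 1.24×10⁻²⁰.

Ce(OH)₃

Each salt precipitates once Q = Ksp for that salt.
For Ce₂(CO₃)₃: [Ce³⁺] = (Ksp/[CO₃²⁻]^3)^(1/2) = 6.45×10⁻¹⁵ M
For Ce(OH)₃: [Ce³⁺] = (Ksp/[OH⁻]^3) = 6.20×10⁻¹⁸ M
Since Ce(OH)₃ needs less Ce³⁺ to reach saturation, it precipitates first.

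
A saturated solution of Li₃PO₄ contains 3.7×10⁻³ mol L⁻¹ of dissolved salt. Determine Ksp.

Ksp = 5.1×10⁻⁹

Li₃PO₄(s) ⇌ 3 Li⁺(aq) + PO₄³⁻(aq)
For each mole of Li₃PO₄ that dissolves per liter, [Li⁺] = 3s and [PO₄³⁻] = s; let s denote this solubility.
Ksp = [Li⁺]^3[PO₄³⁻] = (3s)^3 · s = 27s^4
Ksp = 27 × (3.7×10⁻³)^4 = 5.1×10⁻⁹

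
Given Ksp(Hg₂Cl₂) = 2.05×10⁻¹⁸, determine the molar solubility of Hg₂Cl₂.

8.00×10⁻⁷ M

Hg₂Cl₂(s) ⇌ Hg₂²⁺(aq) + 2 Cl⁻(aq)
For each mole of Hg₂Cl₂ that dissolves per liter, [Hg₂²⁺] = s and [Cl⁻] = 2s; let s denote this solubility.
Ksp = [Hg₂²⁺][Cl⁻]^2 = s · (2s)^2 = 4s^3
4s^3 = 2.05×10⁻¹⁸  ⇒  s^3 = 5.13×10⁻¹⁹
s = 8.00×10⁻⁷ mol/L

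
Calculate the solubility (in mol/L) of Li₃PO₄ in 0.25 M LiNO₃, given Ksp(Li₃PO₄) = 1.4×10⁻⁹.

Li₃PO₄(s) ⇌ 3 Li⁺(aq) + PO₄³⁻(aq)
The solution already contains Li⁺ at 0.25 M. Let s be the molar solubility of Li₃PO₄.
[Li⁺] ≈ 0.25 M (common ion dominates); [PO₄³⁻] = s.
Ksp = [Li⁺]^3[PO₄³⁻] = (0.25)^3s
s = 1.4×10⁻⁹ / (0.25)^3 = 9.0×10⁻⁸
s = 9.0×10⁻⁸ M

9.0×10⁻⁸ M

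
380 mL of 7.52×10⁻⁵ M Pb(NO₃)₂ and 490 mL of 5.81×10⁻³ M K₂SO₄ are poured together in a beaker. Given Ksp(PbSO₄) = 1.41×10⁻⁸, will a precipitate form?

Yes

Total volume after mixing = 380 + 490 = 870 mL.
[Pb²⁺] = (7.52×10⁻⁵)(380)/870 = 3.28×10⁻⁵ M
[SO₄²⁻] = (5.81×10⁻³)(490)/870 = 3.27×10⁻³ M
Q = [Pb²⁺][SO₄²⁻] = 1.07×10⁻⁷
Because Q > Ksp (1.07×10⁻⁷ vs 1.41×10⁻⁸), a precipitate of PbSO₄ forms.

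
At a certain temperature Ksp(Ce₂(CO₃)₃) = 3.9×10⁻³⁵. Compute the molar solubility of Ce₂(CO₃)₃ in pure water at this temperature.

5.1×10⁻⁸ M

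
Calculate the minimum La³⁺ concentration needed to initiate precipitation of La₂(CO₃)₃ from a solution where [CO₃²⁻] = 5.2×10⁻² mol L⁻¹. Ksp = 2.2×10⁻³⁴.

1.3×10⁻¹⁵ M

A salt starts to precipitate once the ion product Q reaches its Ksp.
La₂(CO₃)₃(s) ⇌ 2 La³⁺(aq) + 3 CO₃²⁻(aq)
Ksp = [La³⁺]^2[CO₃²⁻]^3 = [La³⁺]^2(5.2×10⁻²)^3
[La³⁺]^2 = 2.2×10⁻³⁴ / (5.2×10⁻²)^3 = 1.6×10⁻³⁰
[La³⁺] = 1.3×10⁻¹⁵ mol L⁻¹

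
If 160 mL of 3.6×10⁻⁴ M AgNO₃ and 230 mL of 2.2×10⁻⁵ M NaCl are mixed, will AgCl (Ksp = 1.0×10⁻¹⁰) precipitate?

Yes

Total volume after mixing = 160 + 230 = 390 mL.
[Ag⁺] = (3.6×10⁻⁴)(160)/390 = 1.5×10⁻⁴ M
[Cl⁻] = (2.2×10⁻⁵)(230)/390 = 1.3×10⁻⁵ M
Q = [Ag⁺][Cl⁻] = 1.9×10⁻⁹
Because Q > Ksp (1.9×10⁻⁹ vs 1.0×10⁻¹⁰), a precipitate of AgCl forms.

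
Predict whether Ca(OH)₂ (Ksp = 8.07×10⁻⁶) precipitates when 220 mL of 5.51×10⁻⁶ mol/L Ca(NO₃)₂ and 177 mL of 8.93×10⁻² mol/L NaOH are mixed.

Total volume after mixing = 220 + 177 = 397 mL.
[Ca²⁺] = (5.51×10⁻⁶)(220)/397 = 3.05×10⁻⁶ mol/L
[OH⁻] = (8.93×10⁻²)(177)/397 = 3.98×10⁻² mol/L
Q = [Ca²⁺][OH⁻]^2 = 4.84×10⁻⁹
Q = 4.84×10⁻⁹ < Ksp = 8.07×10⁻⁶, so the solution is unsaturated and no precipitate forms.

No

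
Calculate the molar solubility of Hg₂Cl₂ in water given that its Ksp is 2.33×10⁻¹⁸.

Hg₂Cl₂(s) ⇌ Hg₂²⁺(aq) + 2 Cl⁻(aq)
If s mol/L of Hg₂Cl₂ dissolves, [Hg₂²⁺] = s and [Cl⁻] = 2s.
Ksp = [Hg₂²⁺][Cl⁻]^2 = s · (2s)^2 = 4s^3
4s^3 = 2.33×10⁻¹⁸  ⇒  s^3 = 5.83×10⁻¹⁹
s = 8.35×10⁻⁷ mol/L

8.35×10⁻⁷ M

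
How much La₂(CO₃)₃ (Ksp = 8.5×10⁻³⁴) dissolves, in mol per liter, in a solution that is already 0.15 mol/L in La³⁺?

1.1×10⁻¹¹ M

La₂(CO₃)₃(s) ⇌ 2 La³⁺(aq) + 3 CO₃²⁻(aq)
Let s be the solubility of La₂(CO₃)₃ here. The common ion gives [La³⁺] ≈ 0.15 mol/L, and [CO₃²⁻] = 3s.
Ksp = [La³⁺]^2[CO₃²⁻]^3 = (0.15)^2(3s)^3
(3s)^3 = 8.5×10⁻³⁴ / (0.15)^2 = 3.8×10⁻³²
s = 1.1×10⁻¹¹ mol/L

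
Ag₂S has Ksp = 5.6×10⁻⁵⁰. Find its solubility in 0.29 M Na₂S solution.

2.2×10⁻²⁵ M

Ag₂S(s) ⇌ 2 Ag⁺(aq) + S²⁻(aq)
The solution already contains S²⁻ at 0.29 M. Let s be the molar solubility of Ag₂S.
[S²⁻] ≈ 0.29 M (common ion dominates); [Ag⁺] = 2s.
Ksp = [Ag⁺]^2[S²⁻] = (2s)^2(0.29)
(2s)^2 = 5.6×10⁻⁵⁰ / (0.29) = 1.9×10⁻⁴⁹
s = 2.2×10⁻²⁵ M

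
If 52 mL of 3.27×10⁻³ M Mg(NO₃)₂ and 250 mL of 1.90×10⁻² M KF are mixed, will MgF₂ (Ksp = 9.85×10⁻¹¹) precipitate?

After mixing, V = 52 mL + 250 mL = 302 mL.
[Mg²⁺] = (3.27×10⁻³)(52)/302 = 5.63×10⁻⁴ M
[F⁻] = (1.90×10⁻²)(250)/302 = 1.57×10⁻² M
Q = [Mg²⁺][F⁻]^2 = 1.39×10⁻⁷
Q = 1.39×10⁻⁷ > Ksp = 9.85×10⁻¹¹, so the solution is supersaturated and MgF₂ precipitates.

Yes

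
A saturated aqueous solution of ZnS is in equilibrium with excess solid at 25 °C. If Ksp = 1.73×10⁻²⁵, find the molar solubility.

4.16×10⁻¹³ M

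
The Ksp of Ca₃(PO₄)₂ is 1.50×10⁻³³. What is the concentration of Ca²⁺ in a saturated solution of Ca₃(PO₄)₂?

3.20×10⁻⁷ M

Ca₃(PO₄)₂(s) ⇌ 3 Ca²⁺(aq) + 2 PO₄³⁻(aq)
With molar solubility s: [Ca²⁺] = 3s, [PO₄³⁻] = 2s.
Ksp = [Ca²⁺]^3[PO₄³⁻]^2 = (3s)^3 · (2s)^2 = 108s^5 = 1.50×10⁻³³
s = 1.07×10⁻⁷ mol/L
[Ca²⁺] = 3s = 3.20×10⁻⁷ mol/L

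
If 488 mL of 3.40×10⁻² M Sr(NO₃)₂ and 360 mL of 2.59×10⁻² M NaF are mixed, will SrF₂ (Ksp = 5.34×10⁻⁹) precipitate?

Yes

Total volume after mixing = 488 + 360 = 848 mL.
[Sr²⁺] = (3.40×10⁻²)(488)/848 = 1.96×10⁻² M
[F⁻] = (2.59×10⁻²)(360)/848 = 1.10×10⁻² M
Q = [Sr²⁺][F⁻]^2 = 2.37×10⁻⁶
Since Q (2.37×10⁻⁶) exceeds Ksp (5.34×10⁻⁹), SrF₂ will precipitate.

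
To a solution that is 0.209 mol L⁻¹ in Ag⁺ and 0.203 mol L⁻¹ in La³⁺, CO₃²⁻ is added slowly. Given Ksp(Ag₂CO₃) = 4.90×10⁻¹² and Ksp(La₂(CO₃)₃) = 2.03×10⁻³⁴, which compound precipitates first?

Precipitation begins when Q = Ksp.
For Ag₂CO₃: [CO₃²⁻] = (Ksp/[Ag⁺]^2) = 1.12×10⁻¹⁰ mol L⁻¹
For La₂(CO₃)₃: [CO₃²⁻] = (Ksp/[La³⁺]^2)^(1/3) = 1.70×10⁻¹¹ mol L⁻¹
The smaller threshold [CO₃²⁻] is reached first, so La₂(CO₃)₃ precipitates first.

La₂(CO₃)₃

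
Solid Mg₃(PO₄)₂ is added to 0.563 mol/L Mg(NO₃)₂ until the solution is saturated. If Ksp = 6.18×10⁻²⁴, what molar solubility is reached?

2.94×10⁻¹² M

Mg₃(PO₄)₂(s) ⇌ 3 Mg²⁺(aq) + 2 PO₄³⁻(aq)
With Mg²⁺ already at 0.563 mol/L and s small, take [Mg²⁺] ≈ 0.563 mol/L and [PO₄³⁻] = 2s.
Ksp = [Mg²⁺]^3[PO₄³⁻]^2 = (0.563)^3(2s)^2
(2s)^2 = 6.18×10⁻²⁴ / (0.563)^3 = 3.46×10⁻²³
s = 2.94×10⁻¹² mol/L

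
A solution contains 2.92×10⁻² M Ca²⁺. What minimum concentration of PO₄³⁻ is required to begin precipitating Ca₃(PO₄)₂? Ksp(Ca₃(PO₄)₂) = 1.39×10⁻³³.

7.47×10⁻¹⁵ M

A salt starts to precipitate once the ion product Q reaches its Ksp.
Ca₃(PO₄)₂(s) ⇌ 3 Ca²⁺(aq) + 2 PO₄³⁻(aq)
Ksp = [Ca²⁺]^3[PO₄³⁻]^2 = [PO₄³⁻]^2(2.92×10⁻²)^3
[PO₄³⁻]^2 = 1.39×10⁻³³ / (2.92×10⁻²)^3 = 5.58×10⁻²⁹
[PO₄³⁻] = 7.47×10⁻¹⁵ M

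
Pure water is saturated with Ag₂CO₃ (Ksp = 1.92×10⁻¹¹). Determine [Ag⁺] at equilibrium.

Ag₂CO₃(s) ⇌ 2 Ag⁺(aq) + CO₃²⁻(aq)
If s mol/L of Ag₂CO₃ dissolves, [Ag⁺] = 2s and [CO₃²⁻] = s.
Ksp = [Ag⁺]^2[CO₃²⁻] = (2s)^2 · s = 4s^3 = 1.92×10⁻¹¹
s = 1.69×10⁻⁴ M
[Ag⁺] = 2s = 3.37×10⁻⁴ M

3.37×10⁻⁴ M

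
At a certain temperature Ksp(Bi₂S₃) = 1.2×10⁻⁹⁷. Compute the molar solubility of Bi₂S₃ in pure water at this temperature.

1.6×10⁻²⁰ M

Bi₂S₃(s) ⇌ 2 Bi³⁺(aq) + 3 S²⁻(aq)
If s mol/L of Bi₂S₃ dissolves, [Bi³⁺] = 2s and [S²⁻] = 3s.
Ksp = [Bi³⁺]^2[S²⁻]^3 = (2s)^2 · (3s)^3 = 108s^5
108s^5 = 1.2×10⁻⁹⁷  ⇒  s^5 = 1.1×10⁻⁹⁹
s = 1.6×10⁻²⁰ mol/L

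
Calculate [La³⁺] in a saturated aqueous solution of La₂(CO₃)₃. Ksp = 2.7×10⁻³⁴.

La₂(CO₃)₃(s) ⇌ 2 La³⁺(aq) + 3 CO₃²⁻(aq)
For each mole of La₂(CO₃)₃ that dissolves per liter, [La³⁺] = 2s and [CO₃²⁻] = 3s; let s denote this solubility.
Ksp = [La³⁺]^2[CO₃²⁻]^3 = (2s)^2 · (3s)^3 = 108s^5 = 2.7×10⁻³⁴
s = 7.6×10⁻⁸ mol/L
[La³⁺] = 2s = 1.5×10⁻⁷ mol/L

1.5×10⁻⁷ M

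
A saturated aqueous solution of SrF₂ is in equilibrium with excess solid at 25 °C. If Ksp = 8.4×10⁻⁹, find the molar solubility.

1.3×10⁻³ M

SrF₂(s) ⇌ Sr²⁺(aq) + 2 F⁻(aq)
Call the molar solubility s, so that [Sr²⁺] = s and [F⁻] = 2s.
Ksp = [Sr²⁺][F⁻]^2 = s · (2s)^2 = 4s^3
4s^3 = 8.4×10⁻⁹  ⇒  s^3 = 2.1×10⁻⁹
s = (2.1×10⁻⁹)^(1/3) = 1.3×10⁻³ mol/L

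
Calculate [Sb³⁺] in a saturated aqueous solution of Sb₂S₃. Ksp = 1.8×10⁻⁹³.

Sb₂S₃(s) ⇌ 2 Sb³⁺(aq) + 3 S²⁻(aq)
Let s be the molar solubility. Then [Sb³⁺] = 2s and [S²⁻] = 3s.
Ksp = [Sb³⁺]^2[S²⁻]^3 = (2s)^2 · (3s)^3 = 108s^5 = 1.8×10⁻⁹³
s = 1.1×10⁻¹⁹ mol L⁻¹
[Sb³⁺] = 2s = 2.2×10⁻¹⁹ mol L⁻¹

2.2×10⁻¹⁹ M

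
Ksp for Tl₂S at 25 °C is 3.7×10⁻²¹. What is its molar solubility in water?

Tl₂S(s) ⇌ 2 Tl⁺(aq) + S²⁻(aq)
Let s be the molar solubility. Then [Tl⁺] = 2s and [S²⁻] = s.
Ksp = [Tl⁺]^2[S²⁻] = (2s)^2 · s = 4s^3
4s^3 = 3.7×10⁻²¹  ⇒  s^3 = 9.3×10⁻²²
s = (9.3×10⁻²²)^(1/3) = 9.7×10⁻⁸ M

9.7×10⁻⁸ M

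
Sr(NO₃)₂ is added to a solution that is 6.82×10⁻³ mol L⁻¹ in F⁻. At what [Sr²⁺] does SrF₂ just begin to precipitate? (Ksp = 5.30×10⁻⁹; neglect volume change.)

1.14×10⁻⁴ M

The threshold for precipitation is Q = Ksp.
SrF₂(s) ⇌ Sr²⁺(aq) + 2 F⁻(aq)
Ksp = [Sr²⁺][F⁻]^2 = [Sr²⁺](6.82×10⁻³)^2
[Sr²⁺] = 5.30×10⁻⁹ / (6.82×10⁻³)^2 = 1.14×10⁻⁴
[Sr²⁺] = 1.14×10⁻⁴ mol L⁻¹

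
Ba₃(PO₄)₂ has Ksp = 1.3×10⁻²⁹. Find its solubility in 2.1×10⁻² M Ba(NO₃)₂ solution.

5.9×10⁻¹³ M

Ba₃(PO₄)₂(s) ⇌ 3 Ba²⁺(aq) + 2 PO₄³⁻(aq)
With Ba²⁺ already at 2.1×10⁻² M and s small, take [Ba²⁺] ≈ 2.1×10⁻² M and [PO₄³⁻] = 2s.
Ksp = [Ba²⁺]^3[PO₄³⁻]^2 = (2.1×10⁻²)^3(2s)^2
(2s)^2 = 1.3×10⁻²⁹ / (2.1×10⁻²)^3 = 1.4×10⁻²⁴
s = 5.9×10⁻¹³ M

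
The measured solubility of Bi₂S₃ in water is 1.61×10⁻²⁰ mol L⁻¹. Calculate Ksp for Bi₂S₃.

Ksp = 1.17×10⁻⁹⁷

Bi₂S₃(s) ⇌ 2 Bi³⁺(aq) + 3 S²⁻(aq)
For each mole of Bi₂S₃ that dissolves per liter, [Bi³⁺] = 2s and [S²⁻] = 3s; let s denote this solubility.
Ksp = [Bi³⁺]^2[S²⁻]^3 = (2s)^2 · (3s)^3 = 108s^5
Ksp = 108 × (1.61×10⁻²⁰)^5 = 1.17×10⁻⁹⁷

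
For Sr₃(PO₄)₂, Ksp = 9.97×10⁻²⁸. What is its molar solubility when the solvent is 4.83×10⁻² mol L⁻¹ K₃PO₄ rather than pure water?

2.51×10⁻⁹ M

Sr₃(PO₄)₂(s) ⇌ 3 Sr²⁺(aq) + 2 PO₄³⁻(aq)
With PO₄³⁻ already at 4.83×10⁻² mol L⁻¹ and s small, take [PO₄³⁻] ≈ 4.83×10⁻² mol L⁻¹ and [Sr²⁺] = 3s.
Ksp = [Sr²⁺]^3[PO₄³⁻]^2 = (3s)^3(4.83×10⁻²)^2
(3s)^3 = 9.97×10⁻²⁸ / (4.83×10⁻²)^2 = 4.27×10⁻²⁵
s = 2.51×10⁻⁹ mol L⁻¹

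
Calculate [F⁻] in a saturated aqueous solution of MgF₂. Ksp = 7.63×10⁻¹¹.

5.34×10⁻⁴ M

MgF₂(s) ⇌ Mg²⁺(aq) + 2 F⁻(aq)
With molar solubility s: [Mg²⁺] = s, [F⁻] = 2s.
Ksp = [Mg²⁺][F⁻]^2 = s · (2s)^2 = 4s^3 = 7.63×10⁻¹¹
s = 2.67×10⁻⁴ mol/L
[F⁻] = 2s = 5.34×10⁻⁴ mol/L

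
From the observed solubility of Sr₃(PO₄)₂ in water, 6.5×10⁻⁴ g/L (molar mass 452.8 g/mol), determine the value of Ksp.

Ksp = 6.6×10⁻²⁸

s = (6.5×10⁻⁴ g L⁻¹)/(452.8 g mol⁻¹) = 1.436×10⁻⁶ M
Sr₃(PO₄)₂(s) ⇌ 3 Sr²⁺(aq) + 2 PO₄³⁻(aq)
Call the molar solubility s, so that [Sr²⁺] = 3s and [PO₄³⁻] = 2s.
Ksp = [Sr²⁺]^3[PO₄³⁻]^2 = (3s)^3 · (2s)^2 = 108s^5
Ksp = 108 × (1.436×10⁻⁶)^5 = 6.6×10⁻²⁸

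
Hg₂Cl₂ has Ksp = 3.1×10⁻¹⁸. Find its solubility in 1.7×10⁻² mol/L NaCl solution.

Hg₂Cl₂(s) ⇌ Hg₂²⁺(aq) + 2 Cl⁻(aq)
With Cl⁻ already at 1.7×10⁻² mol/L and s small, take [Cl⁻] ≈ 1.7×10⁻² mol/L and [Hg₂²⁺] = s.
Ksp = [Hg₂²⁺][Cl⁻]^2 = s(1.7×10⁻²)^2
s = 3.1×10⁻¹⁸ / (1.7×10⁻²)^2 = 1.1×10⁻¹⁴
s = 1.1×10⁻¹⁴ mol/L

1.1×10⁻¹⁴ M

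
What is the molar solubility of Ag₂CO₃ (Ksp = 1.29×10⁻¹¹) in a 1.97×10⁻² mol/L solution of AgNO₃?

Ag₂CO₃(s) ⇌ 2 Ag⁺(aq) + CO₃²⁻(aq)
With Ag⁺ already at 1.97×10⁻² mol/L and s small, take [Ag⁺] ≈ 1.97×10⁻² mol/L and [CO₃²⁻] = s.
Ksp = [Ag⁺]^2[CO₃²⁻] = (1.97×10⁻²)^2s
s = 1.29×10⁻¹¹ / (1.97×10⁻²)^2 = 3.32×10⁻⁸
s = 3.32×10⁻⁸ mol/L

3.32×10⁻⁸ M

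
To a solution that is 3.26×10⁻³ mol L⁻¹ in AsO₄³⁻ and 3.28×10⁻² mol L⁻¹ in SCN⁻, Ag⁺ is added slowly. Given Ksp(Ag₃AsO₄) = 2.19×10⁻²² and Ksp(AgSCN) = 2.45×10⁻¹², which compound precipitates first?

AgSCN

A salt starts to precipitate once the ion product Q reaches its Ksp.
For Ag₃AsO₄: [Ag⁺] = (Ksp/[AsO₄³⁻])^(1/3) = 4.07×10⁻⁷ mol L⁻¹
For AgSCN: [Ag⁺] = (Ksp/[SCN⁻]) = 7.47×10⁻¹¹ mol L⁻¹
Since AgSCN needs less Ag⁺ to reach saturation, it precipitates first.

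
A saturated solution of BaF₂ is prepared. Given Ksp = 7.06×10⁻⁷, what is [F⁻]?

BaF₂(s) ⇌ Ba²⁺(aq) + 2 F⁻(aq)
If s mol/L of BaF₂ dissolves, [Ba²⁺] = s and [F⁻] = 2s.
Ksp = [Ba²⁺][F⁻]^2 = s · (2s)^2 = 4s^3 = 7.06×10⁻⁷
s = 5.61×10⁻³ mol L⁻¹
[F⁻] = 2s = 1.12×10⁻² mol L⁻¹

1.12×10⁻² M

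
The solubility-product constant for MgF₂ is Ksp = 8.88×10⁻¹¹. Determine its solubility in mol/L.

2.81×10⁻⁴ M

MgF₂(s) ⇌ Mg²⁺(aq) + 2 F⁻(aq)
Call the molar solubility s, so that [Mg²⁺] = s and [F⁻] = 2s.
Ksp = [Mg²⁺][F⁻]^2 = s · (2s)^2 = 4s^3
4s^3 = 8.88×10⁻¹¹  ⇒  s^3 = 2.22×10⁻¹¹
Taking the 3rd root, s = 2.81×10⁻⁴ M.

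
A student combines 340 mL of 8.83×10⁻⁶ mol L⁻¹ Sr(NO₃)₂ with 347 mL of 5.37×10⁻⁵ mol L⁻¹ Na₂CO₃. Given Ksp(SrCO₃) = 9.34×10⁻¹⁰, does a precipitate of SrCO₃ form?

No

Total volume after mixing = 340 + 347 = 687 mL.
[Sr²⁺] = (8.83×10⁻⁶)(340)/687 = 4.37×10⁻⁶ mol L⁻¹
[CO₃²⁻] = (5.37×10⁻⁵)(347)/687 = 2.71×10⁻⁵ mol L⁻¹
Q = [Sr²⁺][CO₃²⁻] = 1.19×10⁻¹⁰
Q < Ksp (1.19×10⁻¹⁰ vs 9.34×10⁻¹⁰); the solution remains unsaturated and no precipitate forms.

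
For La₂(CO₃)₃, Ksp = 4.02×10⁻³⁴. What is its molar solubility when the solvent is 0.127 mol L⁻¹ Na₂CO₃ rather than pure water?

La₂(CO₃)₃(s) ⇌ 2 La³⁺(aq) + 3 CO₃²⁻(aq)
The solution already contains CO₃²⁻ at 0.127 mol L⁻¹. Let s be the molar solubility of La₂(CO₃)₃.
[CO₃²⁻] ≈ 0.127 mol L⁻¹ (common ion dominates); [La³⁺] = 2s.
Ksp = [La³⁺]^2[CO₃²⁻]^3 = (2s)^2(0.127)^3
(2s)^2 = 4.02×10⁻³⁴ / (0.127)^3 = 1.96×10⁻³¹
s = 2.22×10⁻¹⁶ mol L⁻¹

2.22×10⁻¹⁶ M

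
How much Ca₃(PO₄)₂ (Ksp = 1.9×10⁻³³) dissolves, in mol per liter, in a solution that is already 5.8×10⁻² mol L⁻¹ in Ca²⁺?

Ca₃(PO₄)₂(s) ⇌ 3 Ca²⁺(aq) + 2 PO₄³⁻(aq)
Ca²⁺ is already present at 5.8×10⁻² mol L⁻¹. If s mol/L of Ca₃(PO₄)₂ dissolves, [PO₄³⁻] = 2s while [Ca²⁺] ≈ 5.8×10⁻² mol L⁻¹.
Ksp = [Ca²⁺]^3[PO₄³⁻]^2 = (5.8×10⁻²)^3(2s)^2
(2s)^2 = 1.9×10⁻³³ / (5.8×10⁻²)^3 = 9.7×10⁻³⁰
s = 1.6×10⁻¹⁵ mol L⁻¹

1.6×10⁻¹⁵ M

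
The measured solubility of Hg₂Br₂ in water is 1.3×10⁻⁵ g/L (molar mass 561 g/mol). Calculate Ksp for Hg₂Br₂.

Ksp = 5.0×10⁻²³

Molar solubility s = (1.3×10⁻⁵ g/L) / (561 g/mol) = 2.317×10⁻⁸ mol/L
Hg₂Br₂(s) ⇌ Hg₂²⁺(aq) + 2 Br⁻(aq)
Call the molar solubility s, so that [Hg₂²⁺] = s and [Br⁻] = 2s.
Ksp = [Hg₂²⁺][Br⁻]^2 = s · (2s)^2 = 4s^3
Ksp = 4 × (2.317×10⁻⁸)^3 = 5.0×10⁻²³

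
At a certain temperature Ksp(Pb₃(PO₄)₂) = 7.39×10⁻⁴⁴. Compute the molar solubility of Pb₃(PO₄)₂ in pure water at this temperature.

Pb₃(PO₄)₂(s) ⇌ 3 Pb²⁺(aq) + 2 PO₄³⁻(aq)
Let s be the molar solubility. Then [Pb²⁺] = 3s and [PO₄³⁻] = 2s.
Ksp = [Pb²⁺]^3[PO₄³⁻]^2 = (3s)^3 · (2s)^2 = 108s^5
108s^5 = 7.39×10⁻⁴⁴  ⇒  s^5 = 6.84×10⁻⁴⁶
s = (6.84×10⁻⁴⁶)^(1/5) = 9.27×10⁻¹⁰ mol L⁻¹

9.27×10⁻¹⁰ M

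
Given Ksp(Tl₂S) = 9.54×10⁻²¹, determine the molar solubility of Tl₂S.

1.34×10⁻⁷ M

Tl₂S(s) ⇌ 2 Tl⁺(aq) + S²⁻(aq)
Call the molar solubility s, so that [Tl⁺] = 2s and [S²⁻] = s.
Ksp = [Tl⁺]^2[S²⁻] = (2s)^2 · s = 4s^3
4s^3 = 9.54×10⁻²¹  ⇒  s^3 = 2.39×10⁻²¹
s = (2.39×10⁻²¹)^(1/3) = 1.34×10⁻⁷ M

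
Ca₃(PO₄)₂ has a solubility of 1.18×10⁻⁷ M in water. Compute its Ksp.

Ksp = 2.47×10⁻³³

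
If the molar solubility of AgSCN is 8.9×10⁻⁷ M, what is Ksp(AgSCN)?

Ksp = 7.9×10⁻¹³

AgSCN(s) ⇌ Ag⁺(aq) + SCN⁻(aq)
Let s be the molar solubility. Then [Ag⁺] = s and [SCN⁻] = s.
Ksp = [Ag⁺][SCN⁻] = s · s = s^2
Ksp = (8.9×10⁻⁷)^2 = 7.9×10⁻¹³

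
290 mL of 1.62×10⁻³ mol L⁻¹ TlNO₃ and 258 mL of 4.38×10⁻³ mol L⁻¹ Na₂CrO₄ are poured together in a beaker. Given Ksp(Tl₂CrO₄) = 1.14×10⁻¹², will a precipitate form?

Yes

After mixing, V = 290 mL + 258 mL = 548 mL.
[Tl⁺] = (1.62×10⁻³)(290)/548 = 8.57×10⁻⁴ mol L⁻¹
[CrO₄²⁻] = (4.38×10⁻³)(258)/548 = 2.06×10⁻³ mol L⁻¹
Q = [Tl⁺]^2[CrO₄²⁻] = 1.52×10⁻⁹
Because Q > Ksp (1.52×10⁻⁹ vs 1.14×10⁻¹²), a precipitate of Tl₂CrO₄ forms.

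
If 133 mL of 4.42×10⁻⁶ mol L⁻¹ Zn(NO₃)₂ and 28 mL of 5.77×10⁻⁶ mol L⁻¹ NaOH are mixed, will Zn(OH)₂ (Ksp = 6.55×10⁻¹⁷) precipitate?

The combined volume is 161 mL.
[Zn²⁺] = (4.42×10⁻⁶)(133)/161 = 3.65×10⁻⁶ mol L⁻¹
[OH⁻] = (5.77×10⁻⁶)(28)/161 = 1.00×10⁻⁶ mol L⁻¹
Q = [Zn²⁺][OH⁻]^2 = 3.68×10⁻¹⁸
Since Q (3.68×10⁻¹⁸) is less than Ksp (6.55×10⁻¹⁷), no Zn(OH)₂ precipitates.

No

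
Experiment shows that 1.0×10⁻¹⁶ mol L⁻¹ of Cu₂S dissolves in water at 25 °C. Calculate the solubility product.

Ksp = 4.0×10⁻⁴⁸

Cu₂S(s) ⇌ 2 Cu⁺(aq) + S²⁻(aq)
With molar solubility s: [Cu⁺] = 2s, [S²⁻] = s.
Ksp = [Cu⁺]^2[S²⁻] = (2s)^2 · s = 4s^3
Ksp = 4 × (1.0×10⁻¹⁶)^3 = 4.0×10⁻⁴⁸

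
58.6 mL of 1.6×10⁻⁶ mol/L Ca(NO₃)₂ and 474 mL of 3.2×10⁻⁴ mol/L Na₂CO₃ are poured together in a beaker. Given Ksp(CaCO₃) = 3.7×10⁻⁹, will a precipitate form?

No

The combined volume is 532.6 mL.
[Ca²⁺] = (1.6×10⁻⁶)(58.6)/532.6 = 1.8×10⁻⁷ mol/L
[CO₃²⁻] = (3.2×10⁻⁴)(474)/532.6 = 2.8×10⁻⁴ mol/L
Q = [Ca²⁺][CO₃²⁻] = 5.0×10⁻¹¹
Q < Ksp (5.0×10⁻¹¹ vs 3.7×10⁻⁹); the solution remains unsaturated and no precipitate forms.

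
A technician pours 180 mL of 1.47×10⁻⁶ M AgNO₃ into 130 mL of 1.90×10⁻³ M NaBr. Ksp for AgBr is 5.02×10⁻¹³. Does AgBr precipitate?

After mixing, V = 180 mL + 130 mL = 310 mL.
[Ag⁺] = (1.47×10⁻⁶)(180)/310 = 8.54×10⁻⁷ M
[Br⁻] = (1.90×10⁻³)(130)/310 = 7.97×10⁻⁴ M
Q = [Ag⁺][Br⁻] = 6.80×10⁻¹⁰
Since Q (6.80×10⁻¹⁰) exceeds Ksp (5.02×10⁻¹³), AgBr will precipitate.

Yes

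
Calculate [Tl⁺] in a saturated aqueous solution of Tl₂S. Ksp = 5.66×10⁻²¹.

Tl₂S(s) ⇌ 2 Tl⁺(aq) + S²⁻(aq)
With molar solubility s: [Tl⁺] = 2s, [S²⁻] = s.
Ksp = [Tl⁺]^2[S²⁻] = (2s)^2 · s = 4s^3 = 5.66×10⁻²¹
s = 1.12×10⁻⁷ mol L⁻¹
[Tl⁺] = 2s = 2.25×10⁻⁷ mol L⁻¹

2.25×10⁻⁷ M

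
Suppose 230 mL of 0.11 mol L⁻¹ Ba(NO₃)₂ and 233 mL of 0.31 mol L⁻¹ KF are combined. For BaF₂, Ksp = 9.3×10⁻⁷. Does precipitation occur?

Yes

After mixing, V = 230 mL + 233 mL = 463 mL.
[Ba²⁺] = (0.11)(230)/463 = 5.5×10⁻² mol L⁻¹
[F⁻] = (0.31)(233)/463 = 0.16 mol L⁻¹
Q = [Ba²⁺][F⁻]^2 = 1.3×10⁻³
Q = 1.3×10⁻³ > Ksp = 9.3×10⁻⁷, so the solution is supersaturated and BaF₂ precipitates.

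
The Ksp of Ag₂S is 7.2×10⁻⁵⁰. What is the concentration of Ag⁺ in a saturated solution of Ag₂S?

5.2×10⁻¹⁷ M

Ag₂S(s) ⇌ 2 Ag⁺(aq) + S²⁻(aq)
Call the molar solubility s, so that [Ag⁺] = 2s and [S²⁻] = s.
Ksp = [Ag⁺]^2[S²⁻] = (2s)^2 · s = 4s^3 = 7.2×10⁻⁵⁰
s = 2.6×10⁻¹⁷ mol/L
[Ag⁺] = 2s = 5.2×10⁻¹⁷ mol/L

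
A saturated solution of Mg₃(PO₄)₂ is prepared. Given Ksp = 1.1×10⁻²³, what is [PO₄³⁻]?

2.0×10⁻⁵ M

Mg₃(PO₄)₂(s) ⇌ 3 Mg²⁺(aq) + 2 PO₄³⁻(aq)
For each mole of Mg₃(PO₄)₂ that dissolves per liter, [Mg²⁺] = 3s and [PO₄³⁻] = 2s; let s denote this solubility.
Ksp = [Mg²⁺]^3[PO₄³⁻]^2 = (3s)^3 · (2s)^2 = 108s^5 = 1.1×10⁻²³
s = 1.0×10⁻⁵ M
[PO₄³⁻] = 2s = 2.0×10⁻⁵ M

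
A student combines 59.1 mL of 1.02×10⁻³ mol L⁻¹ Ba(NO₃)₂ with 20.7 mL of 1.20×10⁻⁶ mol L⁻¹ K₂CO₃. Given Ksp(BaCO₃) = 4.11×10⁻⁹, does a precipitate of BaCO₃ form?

Total volume after mixing = 59.1 + 20.7 = 79.8 mL.
[Ba²⁺] = (1.02×10⁻³)(59.1)/79.8 = 7.55×10⁻⁴ mol L⁻¹
[CO₃²⁻] = (1.20×10⁻⁶)(20.7)/79.8 = 3.11×10⁻⁷ mol L⁻¹
Q = [Ba²⁺][CO₃²⁻] = 2.35×10⁻¹⁰
Q = 2.35×10⁻¹⁰ < Ksp = 4.11×10⁻⁹, so the solution is unsaturated and no precipitate forms.

No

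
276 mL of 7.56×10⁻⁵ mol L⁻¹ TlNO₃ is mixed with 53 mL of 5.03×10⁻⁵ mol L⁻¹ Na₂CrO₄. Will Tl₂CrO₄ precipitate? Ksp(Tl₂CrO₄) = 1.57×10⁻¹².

After mixing, V = 276 mL + 53 mL = 329 mL.
[Tl⁺] = (7.56×10⁻⁵)(276)/329 = 6.34×10⁻⁵ mol L⁻¹
[CrO₄²⁻] = (5.03×10⁻⁵)(53)/329 = 8.10×10⁻⁶ mol L⁻¹
Q = [Tl⁺]^2[CrO₄²⁻] = 3.26×10⁻¹⁴
Q < Ksp (3.26×10⁻¹⁴ vs 1.57×10⁻¹²); the solution remains unsaturated and no precipitate forms.

No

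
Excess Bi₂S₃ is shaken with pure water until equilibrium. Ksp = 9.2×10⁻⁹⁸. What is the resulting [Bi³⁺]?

Bi₂S₃(s) ⇌ 2 Bi³⁺(aq) + 3 S²⁻(aq)
For each mole of Bi₂S₃ that dissolves per liter, [Bi³⁺] = 2s and [S²⁻] = 3s; let s denote this solubility.
Ksp = [Bi³⁺]^2[S²⁻]^3 = (2s)^2 · (3s)^3 = 108s^5 = 9.2×10⁻⁹⁸
s = 1.5×10⁻²⁰ M
[Bi³⁺] = 2s = 3.1×10⁻²⁰ M

3.1×10⁻²⁰ M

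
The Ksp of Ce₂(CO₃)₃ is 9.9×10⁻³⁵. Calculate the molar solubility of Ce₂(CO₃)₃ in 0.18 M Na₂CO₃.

Ce₂(CO₃)₃(s) ⇌ 2 Ce³⁺(aq) + 3 CO₃²⁻(aq)
Let s be the solubility of Ce₂(CO₃)₃ here. The common ion gives [CO₃²⁻] ≈ 0.18 M, and [Ce³⁺] = 2s.
Ksp = [Ce³⁺]^2[CO₃²⁻]^3 = (2s)^2(0.18)^3
(2s)^2 = 9.9×10⁻³⁵ / (0.18)^3 = 1.7×10⁻³²
s = 6.5×10⁻¹⁷ M

6.5×10⁻¹⁷ M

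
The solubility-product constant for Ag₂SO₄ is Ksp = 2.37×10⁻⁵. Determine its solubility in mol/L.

1.81×10⁻² M

Ag₂SO₄(s) ⇌ 2 Ag⁺(aq) + SO₄²⁻(aq)
For each mole of Ag₂SO₄ that dissolves per liter, [Ag⁺] = 2s and [SO₄²⁻] = s; let s denote this solubility.
Ksp = [Ag⁺]^2[SO₄²⁻] = (2s)^2 · s = 4s^3
4s^3 = 2.37×10⁻⁵  ⇒  s^3 = 5.93×10⁻⁶
s = 1.81×10⁻² mol/L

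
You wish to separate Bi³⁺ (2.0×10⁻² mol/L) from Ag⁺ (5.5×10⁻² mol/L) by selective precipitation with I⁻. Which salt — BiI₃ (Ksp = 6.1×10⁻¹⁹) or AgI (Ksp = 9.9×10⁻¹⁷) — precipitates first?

AgI

Precipitation begins when Q = Ksp.
For BiI₃: [I⁻] = (Ksp/[Bi³⁺])^(1/3) = 3.1×10⁻⁶ mol/L
For AgI: [I⁻] = (Ksp/[Ag⁺]) = 1.8×10⁻¹⁵ mol/L
Since AgI needs less I⁻ to reach saturation, it precipitates first.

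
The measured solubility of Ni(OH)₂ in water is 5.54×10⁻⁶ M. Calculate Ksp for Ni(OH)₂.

Ni(OH)₂(s) ⇌ Ni²⁺(aq) + 2 OH⁻(aq)
Call the molar solubility s, so that [Ni²⁺] = s and [OH⁻] = 2s.
Ksp = [Ni²⁺][OH⁻]^2 = s · (2s)^2 = 4s^3
Ksp = 4 × (5.54×10⁻⁶)^3 = 6.80×10⁻¹⁶

Ksp = 6.80×10⁻¹⁶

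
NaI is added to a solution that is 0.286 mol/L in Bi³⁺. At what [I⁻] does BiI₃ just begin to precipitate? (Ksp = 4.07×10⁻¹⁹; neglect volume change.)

1.12×10⁻⁶ M

Precipitation of each salt begins when its ion product equals Ksp.
BiI₃(s) ⇌ Bi³⁺(aq) + 3 I⁻(aq)
Ksp = [Bi³⁺][I⁻]^3 = [I⁻]^3(0.286)
[I⁻]^3 = 4.07×10⁻¹⁹ / (0.286) = 1.42×10⁻¹⁸
[I⁻] = 1.12×10⁻⁶ mol/L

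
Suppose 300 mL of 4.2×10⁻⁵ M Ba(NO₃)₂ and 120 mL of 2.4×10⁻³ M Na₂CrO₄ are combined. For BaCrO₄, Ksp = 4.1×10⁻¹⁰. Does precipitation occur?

Yes

The combined volume is 420 mL.
[Ba²⁺] = (4.2×10⁻⁵)(300)/420 = 3.0×10⁻⁵ M
[CrO₄²⁻] = (2.4×10⁻³)(120)/420 = 6.9×10⁻⁴ M
Q = [Ba²⁺][CrO₄²⁻] = 2.1×10⁻⁸
Q = 2.1×10⁻⁸ > Ksp = 4.1×10⁻¹⁰, so the solution is supersaturated and BaCrO₄ precipitates.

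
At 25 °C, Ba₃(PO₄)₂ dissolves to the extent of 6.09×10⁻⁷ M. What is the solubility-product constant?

Ksp = 9.05×10⁻³⁰

Ba₃(PO₄)₂(s) ⇌ 3 Ba²⁺(aq) + 2 PO₄³⁻(aq)
Let s be the molar solubility. Then [Ba²⁺] = 3s and [PO₄³⁻] = 2s.
Ksp = [Ba²⁺]^3[PO₄³⁻]^2 = (3s)^3 · (2s)^2 = 108s^5
Ksp = 108 × (6.09×10⁻⁷)^5 = 9.05×10⁻³⁰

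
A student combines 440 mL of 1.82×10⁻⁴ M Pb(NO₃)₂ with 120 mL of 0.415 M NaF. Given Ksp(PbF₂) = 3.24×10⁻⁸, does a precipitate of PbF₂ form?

The combined volume is 560 mL.
[Pb²⁺] = (1.82×10⁻⁴)(440)/560 = 1.43×10⁻⁴ M
[F⁻] = (0.415)(120)/560 = 8.89×10⁻² M
Q = [Pb²⁺][F⁻]^2 = 1.13×10⁻⁶
Since Q (1.13×10⁻⁶) exceeds Ksp (3.24×10⁻⁸), PbF₂ will precipitate.

Yes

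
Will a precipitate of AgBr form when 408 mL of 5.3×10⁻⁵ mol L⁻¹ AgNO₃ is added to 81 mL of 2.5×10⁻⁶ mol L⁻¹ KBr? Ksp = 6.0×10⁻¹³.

The combined volume is 489 mL.
[Ag⁺] = (5.3×10⁻⁵)(408)/489 = 4.4×10⁻⁵ mol L⁻¹
[Br⁻] = (2.5×10⁻⁶)(81)/489 = 4.1×10⁻⁷ mol L⁻¹
Q = [Ag⁺][Br⁻] = 1.8×10⁻¹¹
Q = 1.8×10⁻¹¹ > Ksp = 6.0×10⁻¹³, so the solution is supersaturated and AgBr precipitates.

Yes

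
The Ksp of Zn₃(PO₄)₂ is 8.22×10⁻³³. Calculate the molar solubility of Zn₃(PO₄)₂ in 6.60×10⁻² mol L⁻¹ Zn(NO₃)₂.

Zn₃(PO₄)₂(s) ⇌ 3 Zn²⁺(aq) + 2 PO₄³⁻(aq)
Let s be the solubility of Zn₃(PO₄)₂ here. The common ion gives [Zn²⁺] ≈ 6.60×10⁻² mol L⁻¹, and [PO₄³⁻] = 2s.
Ksp = [Zn²⁺]^3[PO₄³⁻]^2 = (6.60×10⁻²)^3(2s)^2
(2s)^2 = 8.22×10⁻³³ / (6.60×10⁻²)^3 = 2.86×10⁻²⁹
s = 2.67×10⁻¹⁵ mol L⁻¹

2.67×10⁻¹⁵ M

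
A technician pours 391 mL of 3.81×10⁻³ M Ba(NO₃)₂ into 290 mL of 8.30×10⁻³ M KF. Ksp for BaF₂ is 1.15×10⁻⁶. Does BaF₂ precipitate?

No

After mixing, V = 391 mL + 290 mL = 681 mL.
[Ba²⁺] = (3.81×10⁻³)(391)/681 = 2.19×10⁻³ M
[F⁻] = (8.30×10⁻³)(290)/681 = 3.53×10⁻³ M
Q = [Ba²⁺][F⁻]^2 = 2.73×10⁻⁸
Q < Ksp (2.73×10⁻⁸ vs 1.15×10⁻⁶); the solution remains unsaturated and no precipitate forms.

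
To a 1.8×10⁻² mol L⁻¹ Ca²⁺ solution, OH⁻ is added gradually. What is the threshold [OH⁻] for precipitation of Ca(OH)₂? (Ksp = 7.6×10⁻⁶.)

A salt starts to precipitate once the ion product Q reaches its Ksp.
Ca(OH)₂(s) ⇌ Ca²⁺(aq) + 2 OH⁻(aq)
Ksp = [Ca²⁺][OH⁻]^2 = [OH⁻]^2(1.8×10⁻²)
[OH⁻]^2 = 7.6×10⁻⁶ / (1.8×10⁻²) = 4.2×10⁻⁴
[OH⁻] = 2.1×10⁻² mol L⁻¹

2.1×10⁻² M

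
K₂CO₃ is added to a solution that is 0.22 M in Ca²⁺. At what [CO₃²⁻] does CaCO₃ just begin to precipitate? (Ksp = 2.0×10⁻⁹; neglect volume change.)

9.1×10⁻⁹ M

Precipitation begins when Q = Ksp.
CaCO₃(s) ⇌ Ca²⁺(aq) + CO₃²⁻(aq)
Ksp = [Ca²⁺][CO₃²⁻] = [CO₃²⁻](0.22)
[CO₃²⁻] = 2.0×10⁻⁹ / (0.22) = 9.1×10⁻⁹
[CO₃²⁻] = 9.1×10⁻⁹ M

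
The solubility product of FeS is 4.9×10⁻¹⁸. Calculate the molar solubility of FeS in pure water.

FeS(s) ⇌ Fe²⁺(aq) + S²⁻(aq)
Let s be the molar solubility. Then [Fe²⁺] = s and [S²⁻] = s.
Ksp = [Fe²⁺][S²⁻] = s · s = s^2
s^2 = 4.9×10⁻¹⁸
Taking the 2nd root, s = 2.2×10⁻⁹ mol L⁻¹.

2.2×10⁻⁹ M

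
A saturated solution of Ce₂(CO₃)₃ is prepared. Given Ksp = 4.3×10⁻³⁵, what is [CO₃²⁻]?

Ce₂(CO₃)₃(s) ⇌ 2 Ce³⁺(aq) + 3 CO₃²⁻(aq)
If s mol/L of Ce₂(CO₃)₃ dissolves, [Ce³⁺] = 2s and [CO₃²⁻] = 3s.
Ksp = [Ce³⁺]^2[CO₃²⁻]^3 = (2s)^2 · (3s)^3 = 108s^5 = 4.3×10⁻³⁵
s = 5.2×10⁻⁸ M
[CO₃²⁻] = 3s = 1.6×10⁻⁷ M

1.6×10⁻⁷ M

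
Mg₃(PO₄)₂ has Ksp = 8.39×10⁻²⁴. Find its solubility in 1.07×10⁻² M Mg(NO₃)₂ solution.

1.31×10⁻⁹ M

Mg₃(PO₄)₂(s) ⇌ 3 Mg²⁺(aq) + 2 PO₄³⁻(aq)
With Mg²⁺ already at 1.07×10⁻² M and s small, take [Mg²⁺] ≈ 1.07×10⁻² M and [PO₄³⁻] = 2s.
Ksp = [Mg²⁺]^3[PO₄³⁻]^2 = (1.07×10⁻²)^3(2s)^2
(2s)^2 = 8.39×10⁻²⁴ / (1.07×10⁻²)^3 = 6.85×10⁻¹⁸
s = 1.31×10⁻⁹ M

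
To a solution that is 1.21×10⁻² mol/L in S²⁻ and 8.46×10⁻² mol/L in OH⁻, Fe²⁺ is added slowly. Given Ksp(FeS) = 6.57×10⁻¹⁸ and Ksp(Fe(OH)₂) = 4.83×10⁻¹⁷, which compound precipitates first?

The threshold for precipitation is Q = Ksp.
For FeS: [Fe²⁺] = (Ksp/[S²⁻]) = 5.43×10⁻¹⁶ mol/L
For Fe(OH)₂: [Fe²⁺] = (Ksp/[OH⁻]^2) = 6.75×10⁻¹⁵ mol/L
The smaller threshold [Fe²⁺] is reached first, so FeS precipitates first.

FeS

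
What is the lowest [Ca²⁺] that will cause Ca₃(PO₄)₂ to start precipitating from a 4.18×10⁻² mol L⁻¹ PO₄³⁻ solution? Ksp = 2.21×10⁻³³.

Precipitation begins when Q = Ksp.
Ca₃(PO₄)₂(s) ⇌ 3 Ca²⁺(aq) + 2 PO₄³⁻(aq)
Ksp = [Ca²⁺]^3[PO₄³⁻]^2 = [Ca²⁺]^3(4.18×10⁻²)^2
[Ca²⁺]^3 = 2.21×10⁻³³ / (4.18×10⁻²)^2 = 1.26×10⁻³⁰
[Ca²⁺] = 1.08×10⁻¹⁰ mol L⁻¹

1.08×10⁻¹⁰ M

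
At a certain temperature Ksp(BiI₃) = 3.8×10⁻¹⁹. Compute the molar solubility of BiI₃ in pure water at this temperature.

BiI₃(s) ⇌ Bi³⁺(aq) + 3 I⁻(aq)
With molar solubility s: [Bi³⁺] = s, [I⁻] = 3s.
Ksp = [Bi³⁺][I⁻]^3 = s · (3s)^3 = 27s^4
27s^4 = 3.8×10⁻¹⁹  ⇒  s^4 = 1.4×10⁻²⁰
s = (1.4×10⁻²⁰)^(1/4) = 1.1×10⁻⁵ M

1.1×10⁻⁵ M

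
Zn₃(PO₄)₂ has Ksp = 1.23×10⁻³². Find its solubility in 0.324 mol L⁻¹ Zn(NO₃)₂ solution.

Zn₃(PO₄)₂(s) ⇌ 3 Zn²⁺(aq) + 2 PO₄³⁻(aq)
The solution already contains Zn²⁺ at 0.324 mol L⁻¹. Let s be the molar solubility of Zn₃(PO₄)₂.
[Zn²⁺] ≈ 0.324 mol L⁻¹ (common ion dominates); [PO₄³⁻] = 2s.
Ksp = [Zn²⁺]^3[PO₄³⁻]^2 = (0.324)^3(2s)^2
(2s)^2 = 1.23×10⁻³² / (0.324)^3 = 3.62×10⁻³¹
s = 3.01×10⁻¹⁶ mol L⁻¹

3.01×10⁻¹⁶ M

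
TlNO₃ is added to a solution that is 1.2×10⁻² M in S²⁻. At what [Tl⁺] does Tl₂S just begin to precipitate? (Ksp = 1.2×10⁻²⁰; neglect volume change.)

1.0×10⁻⁹ M

Each salt precipitates once Q = Ksp for that salt.
Tl₂S(s) ⇌ 2 Tl⁺(aq) + S²⁻(aq)
Ksp = [Tl⁺]^2[S²⁻] = [Tl⁺]^2(1.2×10⁻²)
[Tl⁺]^2 = 1.2×10⁻²⁰ / (1.2×10⁻²) = 1.0×10⁻¹⁸
[Tl⁺] = 1.0×10⁻⁹ M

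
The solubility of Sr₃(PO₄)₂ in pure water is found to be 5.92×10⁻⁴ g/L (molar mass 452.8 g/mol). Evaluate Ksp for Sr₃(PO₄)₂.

Ksp = 4.13×10⁻²⁸

Convert to molarity: s = 5.92×10⁻⁴ / 452.8 = 1.3074×10⁻⁶ mol/L
Sr₃(PO₄)₂(s) ⇌ 3 Sr²⁺(aq) + 2 PO₄³⁻(aq)
For each mole of Sr₃(PO₄)₂ that dissolves per liter, [Sr²⁺] = 3s and [PO₄³⁻] = 2s; let s denote this solubility.
Ksp = [Sr²⁺]^3[PO₄³⁻]^2 = (3s)^3 · (2s)^2 = 108s^5
Ksp = 108 × (1.3074×10⁻⁶)^5 = 4.13×10⁻²⁸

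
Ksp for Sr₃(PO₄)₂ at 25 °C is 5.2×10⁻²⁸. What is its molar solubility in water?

1.4×10⁻⁶ M

Sr₃(PO₄)₂(s) ⇌ 3 Sr²⁺(aq) + 2 PO₄³⁻(aq)
If s mol/L of Sr₃(PO₄)₂ dissolves, [Sr²⁺] = 3s and [PO₄³⁻] = 2s.
Ksp = [Sr²⁺]^3[PO₄³⁻]^2 = (3s)^3 · (2s)^2 = 108s^5
108s^5 = 5.2×10⁻²⁸  ⇒  s^5 = 4.8×10⁻³⁰
s = (4.8×10⁻³⁰)^(1/5) = 1.4×10⁻⁶ M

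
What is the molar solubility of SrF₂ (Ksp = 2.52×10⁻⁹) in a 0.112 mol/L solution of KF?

SrF₂(s) ⇌ Sr²⁺(aq) + 2 F⁻(aq)
Let s be the solubility of SrF₂ here. The common ion gives [F⁻] ≈ 0.112 mol/L, and [Sr²⁺] = s.
Ksp = [Sr²⁺][F⁻]^2 = s(0.112)^2
s = 2.52×10⁻⁹ / (0.112)^2 = 2.01×10⁻⁷
s = 2.01×10⁻⁷ mol/L

2.01×10⁻⁷ M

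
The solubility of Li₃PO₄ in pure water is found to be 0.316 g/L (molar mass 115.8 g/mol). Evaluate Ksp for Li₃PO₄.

s = (0.316 g L⁻¹)/(115.8 g mol⁻¹) = 2.7288×10⁻³ M
Li₃PO₄(s) ⇌ 3 Li⁺(aq) + PO₄³⁻(aq)
Let s be the molar solubility. Then [Li⁺] = 3s and [PO₄³⁻] = s.
Ksp = [Li⁺]^3[PO₄³⁻] = (3s)^3 · s = 27s^4
Ksp = 27 × (2.7288×10⁻³)^4 = 1.50×10⁻⁹

Ksp = 1.50×10⁻⁹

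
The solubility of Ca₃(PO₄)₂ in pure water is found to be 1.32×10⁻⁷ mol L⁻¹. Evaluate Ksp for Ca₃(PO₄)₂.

Ksp = 4.33×10⁻³³

Ca₃(PO₄)₂(s) ⇌ 3 Ca²⁺(aq) + 2 PO₄³⁻(aq)
Let s be the molar solubility. Then [Ca²⁺] = 3s and [PO₄³⁻] = 2s.
Ksp = [Ca²⁺]^3[PO₄³⁻]^2 = (3s)^3 · (2s)^2 = 108s^5
Ksp = 108 × (1.32×10⁻⁷)^5 = 4.33×10⁻³³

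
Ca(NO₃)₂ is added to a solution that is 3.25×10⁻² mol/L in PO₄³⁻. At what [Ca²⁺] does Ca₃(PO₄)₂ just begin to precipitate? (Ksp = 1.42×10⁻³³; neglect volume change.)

Precipitation of each salt begins when its ion product equals Ksp.
Ca₃(PO₄)₂(s) ⇌ 3 Ca²⁺(aq) + 2 PO₄³⁻(aq)
Ksp = [Ca²⁺]^3[PO₄³⁻]^2 = [Ca²⁺]^3(3.25×10⁻²)^2
[Ca²⁺]^3 = 1.42×10⁻³³ / (3.25×10⁻²)^2 = 1.34×10⁻³⁰
[Ca²⁺] = 1.10×10⁻¹⁰ mol/L

1.10×10⁻¹⁰ M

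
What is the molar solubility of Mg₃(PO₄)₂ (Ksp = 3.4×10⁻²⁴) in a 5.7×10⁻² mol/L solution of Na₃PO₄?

3.4×10⁻⁸ M

Mg₃(PO₄)₂(s) ⇌ 3 Mg²⁺(aq) + 2 PO₄³⁻(aq)
The solution already contains PO₄³⁻ at 5.7×10⁻² mol/L. Let s be the molar solubility of Mg₃(PO₄)₂.
[PO₄³⁻] ≈ 5.7×10⁻² mol/L (common ion dominates); [Mg²⁺] = 3s.
Ksp = [Mg²⁺]^3[PO₄³⁻]^2 = (3s)^3(5.7×10⁻²)^2
(3s)^3 = 3.4×10⁻²⁴ / (5.7×10⁻²)^2 = 1.0×10⁻²¹
s = 3.4×10⁻⁸ mol/L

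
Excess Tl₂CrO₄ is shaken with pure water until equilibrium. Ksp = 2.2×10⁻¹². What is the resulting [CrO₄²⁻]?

8.2×10⁻⁵ M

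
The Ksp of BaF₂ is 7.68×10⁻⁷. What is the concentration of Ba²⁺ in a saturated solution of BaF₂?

BaF₂(s) ⇌ Ba²⁺(aq) + 2 F⁻(aq)
Call the molar solubility s, so that [Ba²⁺] = s and [F⁻] = 2s.
Ksp = [Ba²⁺][F⁻]^2 = s · (2s)^2 = 4s^3 = 7.68×10⁻⁷
s = 5.77×10⁻³ mol/L
[Ba²⁺] = s = 5.77×10⁻³ mol/L

5.77×10⁻³ M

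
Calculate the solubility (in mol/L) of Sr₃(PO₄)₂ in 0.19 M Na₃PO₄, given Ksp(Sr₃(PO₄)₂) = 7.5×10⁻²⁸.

Sr₃(PO₄)₂(s) ⇌ 3 Sr²⁺(aq) + 2 PO₄³⁻(aq)
Let s be the solubility of Sr₃(PO₄)₂ here. The common ion gives [PO₄³⁻] ≈ 0.19 M, and [Sr²⁺] = 3s.
Ksp = [Sr²⁺]^3[PO₄³⁻]^2 = (3s)^3(0.19)^2
(3s)^3 = 7.5×10⁻²⁸ / (0.19)^2 = 2.1×10⁻²⁶
s = 9.2×10⁻¹⁰ M

9.2×10⁻¹⁰ M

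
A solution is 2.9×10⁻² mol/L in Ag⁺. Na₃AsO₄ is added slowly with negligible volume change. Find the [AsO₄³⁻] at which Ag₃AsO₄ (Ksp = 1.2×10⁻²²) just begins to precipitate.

A salt starts to precipitate once the ion product Q reaches its Ksp.
Ag₃AsO₄(s) ⇌ 3 Ag⁺(aq) + AsO₄³⁻(aq)
Ksp = [Ag⁺]^3[AsO₄³⁻] = [AsO₄³⁻](2.9×10⁻²)^3
[AsO₄³⁻] = 1.2×10⁻²² / (2.9×10⁻²)^3 = 4.9×10⁻¹⁸
[AsO₄³⁻] = 4.9×10⁻¹⁸ mol/L

4.9×10⁻¹⁸ M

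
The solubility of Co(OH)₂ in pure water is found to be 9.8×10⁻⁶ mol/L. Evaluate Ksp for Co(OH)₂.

Ksp = 3.8×10⁻¹⁵

Co(OH)₂(s) ⇌ Co²⁺(aq) + 2 OH⁻(aq)
With molar solubility s: [Co²⁺] = s, [OH⁻] = 2s.
Ksp = [Co²⁺][OH⁻]^2 = s · (2s)^2 = 4s^3
Ksp = 4 × (9.8×10⁻⁶)^3 = 3.8×10⁻¹⁵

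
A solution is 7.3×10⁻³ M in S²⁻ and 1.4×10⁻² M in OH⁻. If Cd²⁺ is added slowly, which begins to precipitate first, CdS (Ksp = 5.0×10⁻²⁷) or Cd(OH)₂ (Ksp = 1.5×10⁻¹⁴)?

CdS

The threshold for precipitation is Q = Ksp.
For CdS: [Cd²⁺] = (Ksp/[S²⁻]) = 6.8×10⁻²⁵ M
For Cd(OH)₂: [Cd²⁺] = (Ksp/[OH⁻]^2) = 7.7×10⁻¹¹ M
CdS requires the lower [Cd²⁺], so it precipitates first.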